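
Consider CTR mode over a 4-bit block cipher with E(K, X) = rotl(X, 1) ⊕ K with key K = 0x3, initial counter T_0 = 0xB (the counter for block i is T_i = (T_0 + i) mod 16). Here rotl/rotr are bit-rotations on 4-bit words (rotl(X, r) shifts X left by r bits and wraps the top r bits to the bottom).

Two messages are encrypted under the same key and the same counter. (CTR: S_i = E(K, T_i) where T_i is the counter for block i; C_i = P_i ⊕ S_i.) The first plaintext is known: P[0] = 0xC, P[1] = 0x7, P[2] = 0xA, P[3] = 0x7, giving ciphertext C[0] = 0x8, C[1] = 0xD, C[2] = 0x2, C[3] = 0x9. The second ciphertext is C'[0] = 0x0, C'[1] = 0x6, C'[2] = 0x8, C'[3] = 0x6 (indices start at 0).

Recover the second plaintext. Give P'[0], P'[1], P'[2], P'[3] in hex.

In CTR with a reused counter, both messages share the same keystream S_i, so C_i ⊕ C'_i = P_i ⊕ P'_i and thus P'_i = P_i ⊕ C_i ⊕ C'_i.
P'[0]: 0xC ⊕ 0x8 ⊕ 0x0 = 0x4.
P'[1]: 0x7 ⊕ 0xD ⊕ 0x6 = 0xC.
P'[2]: 0xA ⊕ 0x2 ⊕ 0x8 = 0x0.
P'[3]: 0x7 ⊕ 0x9 ⊕ 0x6 = 0x8.

P'[0] = 0x4, P'[1] = 0xC, P'[2] = 0x0, P'[3] = 0x8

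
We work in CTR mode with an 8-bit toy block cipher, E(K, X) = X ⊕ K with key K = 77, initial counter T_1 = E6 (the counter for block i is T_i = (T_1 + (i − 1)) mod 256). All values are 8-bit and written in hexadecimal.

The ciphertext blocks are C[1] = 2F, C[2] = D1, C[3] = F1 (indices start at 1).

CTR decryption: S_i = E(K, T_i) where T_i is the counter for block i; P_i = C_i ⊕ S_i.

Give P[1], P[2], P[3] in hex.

P[1]: T = E6, S = E(K, T) = 91; 2F ⊕ 91 = BE.
P[2]: T = E7, S = E(K, T) = 90; D1 ⊕ 90 = 41.
P[3]: T = E8, S = E(K, T) = 9F; F1 ⊕ 9F = 6E.

P[1] = BE, P[2] = 41, P[3] = 6E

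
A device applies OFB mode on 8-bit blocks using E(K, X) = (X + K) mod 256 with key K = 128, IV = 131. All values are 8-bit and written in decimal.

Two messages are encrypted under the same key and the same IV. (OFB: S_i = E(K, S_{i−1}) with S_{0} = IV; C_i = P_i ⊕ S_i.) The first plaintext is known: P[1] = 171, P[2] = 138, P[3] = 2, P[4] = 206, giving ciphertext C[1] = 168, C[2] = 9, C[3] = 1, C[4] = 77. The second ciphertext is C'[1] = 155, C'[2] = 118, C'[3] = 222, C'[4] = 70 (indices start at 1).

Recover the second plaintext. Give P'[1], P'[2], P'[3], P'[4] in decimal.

In OFB with a reused IV, both messages share the same keystream S_i, so C_i ⊕ C'_i = P_i ⊕ P'_i and thus P'_i = P_i ⊕ C_i ⊕ C'_i.
P'[1]: 171 ⊕ 168 ⊕ 155 = 152.
P'[2]: 138 ⊕ 9 ⊕ 118 = 245.
P'[3]: 2 ⊕ 1 ⊕ 222 = 221.
P'[4]: 206 ⊕ 77 ⊕ 70 = 197.

P'[1] = 152, P'[2] = 245, P'[3] = 221, P'[4] = 197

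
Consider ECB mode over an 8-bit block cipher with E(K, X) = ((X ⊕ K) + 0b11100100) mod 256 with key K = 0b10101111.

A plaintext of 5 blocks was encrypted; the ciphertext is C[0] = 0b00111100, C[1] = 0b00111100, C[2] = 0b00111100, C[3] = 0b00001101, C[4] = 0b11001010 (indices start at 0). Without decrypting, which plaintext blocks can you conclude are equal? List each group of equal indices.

P[0] = P[1] = P[2]

ECB encrypts each block independently with the same key, so equal ciphertext blocks imply equal plaintext blocks.
C[0] = C[1] = C[2] = 0b00111100, so P[0] = P[1] = P[2].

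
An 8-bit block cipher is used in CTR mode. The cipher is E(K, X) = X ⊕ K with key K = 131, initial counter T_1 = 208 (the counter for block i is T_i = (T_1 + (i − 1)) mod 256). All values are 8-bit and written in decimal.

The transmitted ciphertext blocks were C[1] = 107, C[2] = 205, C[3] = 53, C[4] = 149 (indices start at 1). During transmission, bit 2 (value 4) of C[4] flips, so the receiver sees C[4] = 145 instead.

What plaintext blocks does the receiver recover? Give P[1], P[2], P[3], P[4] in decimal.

CTR decryption: S_i = E(K, T_i) where T_i is the counter for block i; P_i = C_i ⊕ S_i.
Only C[4] changed, to 145. In CTR, a change in C_i flips the same bit in P_i only; the keystream is unaffected. Decrypting the received ciphertext:
P[1]: T = 208, S = E(K, T) = 83; 107 ⊕ 83 = 56.
P[2]: T = 209, S = E(K, T) = 82; 205 ⊕ 82 = 159.
P[3]: T = 210, S = E(K, T) = 81; 53 ⊕ 81 = 100.
P[4]: T = 211, S = E(K, T) = 80; 145 ⊕ 80 = 193.
Blocks that differ from the original plaintext: P[4].

P[1] = 56, P[2] = 159, P[3] = 100, P[4] = 193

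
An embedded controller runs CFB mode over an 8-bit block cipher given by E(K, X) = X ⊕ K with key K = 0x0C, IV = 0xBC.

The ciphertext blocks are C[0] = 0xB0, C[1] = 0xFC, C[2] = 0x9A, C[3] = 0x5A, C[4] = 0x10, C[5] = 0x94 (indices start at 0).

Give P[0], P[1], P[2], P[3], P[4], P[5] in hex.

P[0] = 0x00, P[1] = 0x40, P[2] = 0x6A, P[3] = 0xCC, P[4] = 0x46, P[5] = 0x88

CFB decryption: P_i = C_i ⊕ E(K, C_{i−1}), with C_{−1} = IV.
P[0]: E(K, 0xBC) = 0xB0; 0xB0 ⊕ 0xB0 = 0x00.
P[1]: E(K, 0xB0) = 0xBC; 0xFC ⊕ 0xBC = 0x40.
P[2]: E(K, 0xFC) = 0xF0; 0x9A ⊕ 0xF0 = 0x6A.
P[3]: E(K, 0x9A) = 0x96; 0x5A ⊕ 0x96 = 0xCC.
P[4]: E(K, 0x5A) = 0x56; 0x10 ⊕ 0x56 = 0x46.
P[5]: E(K, 0x10) = 0x1C; 0x94 ⊕ 0x1C = 0x88.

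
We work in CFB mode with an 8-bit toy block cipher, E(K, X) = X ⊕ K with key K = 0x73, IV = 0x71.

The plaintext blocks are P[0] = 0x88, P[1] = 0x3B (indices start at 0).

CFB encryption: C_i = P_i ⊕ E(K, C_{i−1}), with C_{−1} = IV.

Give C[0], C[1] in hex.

C[0]: E(K, 0x71) = 0x02; 0x88 ⊕ 0x02 = 0x8A.
C[1]: E(K, 0x8A) = 0xF9; 0x3B ⊕ 0xF9 = 0xC2.

C[0] = 0x8A, C[1] = 0xC2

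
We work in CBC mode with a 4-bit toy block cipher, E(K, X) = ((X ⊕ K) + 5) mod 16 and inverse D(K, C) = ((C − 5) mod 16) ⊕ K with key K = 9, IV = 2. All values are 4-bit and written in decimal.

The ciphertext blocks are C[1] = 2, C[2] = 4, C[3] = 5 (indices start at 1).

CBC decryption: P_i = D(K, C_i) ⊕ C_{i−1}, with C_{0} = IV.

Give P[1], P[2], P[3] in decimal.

P[1] = 6, P[2] = 4, P[3] = 13

P[1]: D(K, 2) = 4; 4 ⊕ 2 = 6.
P[2]: D(K, 4) = 6; 6 ⊕ 2 = 4.
P[3]: D(K, 5) = 9; 9 ⊕ 4 = 13.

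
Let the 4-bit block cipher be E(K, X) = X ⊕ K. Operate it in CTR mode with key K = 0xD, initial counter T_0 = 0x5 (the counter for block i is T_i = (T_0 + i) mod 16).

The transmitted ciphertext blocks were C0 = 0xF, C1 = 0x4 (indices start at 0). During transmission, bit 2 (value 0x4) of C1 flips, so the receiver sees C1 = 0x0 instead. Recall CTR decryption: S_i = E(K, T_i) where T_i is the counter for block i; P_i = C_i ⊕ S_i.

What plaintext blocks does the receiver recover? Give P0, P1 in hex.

Only C1 changed, to 0x0. In CTR, a change in C_i flips the same bit in P_i only; the keystream is unaffected. Decrypting the received ciphertext:
P0: T = 0x5, S = E(K, T) = 0x8; 0xF ⊕ 0x8 = 0x7.
P1: T = 0x6, S = E(K, T) = 0xB; 0x0 ⊕ 0xB = 0xB.
Blocks that differ from the original plaintext: P1.

P0 = 0x7, P1 = 0xB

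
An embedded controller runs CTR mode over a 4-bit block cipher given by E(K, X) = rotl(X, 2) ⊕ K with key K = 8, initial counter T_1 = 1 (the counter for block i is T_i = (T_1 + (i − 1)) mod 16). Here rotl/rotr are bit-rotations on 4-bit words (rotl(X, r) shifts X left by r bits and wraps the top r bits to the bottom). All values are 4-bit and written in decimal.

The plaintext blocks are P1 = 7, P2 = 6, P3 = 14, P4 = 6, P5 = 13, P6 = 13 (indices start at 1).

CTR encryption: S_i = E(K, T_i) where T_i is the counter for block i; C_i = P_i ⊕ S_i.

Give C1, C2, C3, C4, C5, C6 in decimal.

C1: T = 1, S = E(K, T) = 12; 7 ⊕ 12 = 11.
C2: T = 2, S = E(K, T) = 0; 6 ⊕ 0 = 6.
C3: T = 3, S = E(K, T) = 4; 14 ⊕ 4 = 10.
C4: T = 4, S = E(K, T) = 9; 6 ⊕ 9 = 15.
C5: T = 5, S = E(K, T) = 13; 13 ⊕ 13 = 0.
C6: T = 6, S = E(K, T) = 1; 13 ⊕ 1 = 12.

C1 = 11, C2 = 6, C3 = 10, C4 = 15, C5 = 0, C6 = 12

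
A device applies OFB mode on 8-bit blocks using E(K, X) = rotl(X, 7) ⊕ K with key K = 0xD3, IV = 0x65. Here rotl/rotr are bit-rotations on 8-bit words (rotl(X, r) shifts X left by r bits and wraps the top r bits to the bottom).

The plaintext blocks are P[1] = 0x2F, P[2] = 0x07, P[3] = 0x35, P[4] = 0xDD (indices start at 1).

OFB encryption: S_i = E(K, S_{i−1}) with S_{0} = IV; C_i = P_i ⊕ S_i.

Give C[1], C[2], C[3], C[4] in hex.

C[1]: S = E(K, 0x65) = 0x61; 0x2F ⊕ 0x61 = 0x4E.
C[2]: S = E(K, 0x61) = 0x63; 0x07 ⊕ 0x63 = 0x64.
C[3]: S = E(K, 0x63) = 0x62; 0x35 ⊕ 0x62 = 0x57.
C[4]: S = E(K, 0x62) = 0xE2; 0xDD ⊕ 0xE2 = 0x3F.

C[1] = 0x4E, C[2] = 0x64, C[3] = 0x57, C[4] = 0x3F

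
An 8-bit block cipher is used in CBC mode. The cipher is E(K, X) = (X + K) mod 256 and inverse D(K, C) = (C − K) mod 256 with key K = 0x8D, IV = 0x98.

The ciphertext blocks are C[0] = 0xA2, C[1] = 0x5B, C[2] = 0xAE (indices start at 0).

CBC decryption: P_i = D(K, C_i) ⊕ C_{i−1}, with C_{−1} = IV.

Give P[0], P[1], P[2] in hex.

P[0]: D(K, 0xA2) = 0x15; 0x15 ⊕ 0x98 = 0x8D.
P[1]: D(K, 0x5B) = 0xCE; 0xCE ⊕ 0xA2 = 0x6C.
P[2]: D(K, 0xAE) = 0x21; 0x21 ⊕ 0x5B = 0x7A.

P[0] = 0x8D, P[1] = 0x6C, P[2] = 0x7A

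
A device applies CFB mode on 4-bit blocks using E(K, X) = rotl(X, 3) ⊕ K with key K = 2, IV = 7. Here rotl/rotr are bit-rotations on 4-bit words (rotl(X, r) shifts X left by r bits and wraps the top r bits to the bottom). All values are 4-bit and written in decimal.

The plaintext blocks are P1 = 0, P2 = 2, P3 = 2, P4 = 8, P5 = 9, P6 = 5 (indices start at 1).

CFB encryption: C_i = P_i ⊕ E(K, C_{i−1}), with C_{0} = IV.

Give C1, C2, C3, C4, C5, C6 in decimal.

C1: E(K, 7) = 9; 0 ⊕ 9 = 9.
C2: E(K, 9) = 14; 2 ⊕ 14 = 12.
C3: E(K, 12) = 4; 2 ⊕ 4 = 6.
C4: E(K, 6) = 1; 8 ⊕ 1 = 9.
C5: E(K, 9) = 14; 9 ⊕ 14 = 7.
C6: E(K, 7) = 9; 5 ⊕ 9 = 12.

C1 = 9, C2 = 12, C3 = 6, C4 = 9, C5 = 7, C6 = 12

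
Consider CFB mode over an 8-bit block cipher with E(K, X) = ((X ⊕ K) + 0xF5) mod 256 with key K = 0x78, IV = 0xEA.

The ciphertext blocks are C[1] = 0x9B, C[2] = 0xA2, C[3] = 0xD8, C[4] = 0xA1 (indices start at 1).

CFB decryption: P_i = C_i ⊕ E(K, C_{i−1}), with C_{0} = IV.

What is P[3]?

P[3]: E(K, 0xA2) = 0xCF; 0xD8 ⊕ 0xCF = 0x17.

P[3] = 0x17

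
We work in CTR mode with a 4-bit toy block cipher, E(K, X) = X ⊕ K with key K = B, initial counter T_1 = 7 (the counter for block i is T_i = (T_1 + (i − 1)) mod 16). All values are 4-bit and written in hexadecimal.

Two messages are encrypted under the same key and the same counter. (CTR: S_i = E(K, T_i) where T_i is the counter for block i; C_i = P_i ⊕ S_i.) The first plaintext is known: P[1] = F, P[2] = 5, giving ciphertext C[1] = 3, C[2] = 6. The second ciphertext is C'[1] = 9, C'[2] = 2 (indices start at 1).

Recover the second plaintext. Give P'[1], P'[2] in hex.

P'[1] = 5, P'[2] = 1

In CTR with a reused counter, both messages share the same keystream S_i, so C_i ⊕ C'_i = P_i ⊕ P'_i and thus P'_i = P_i ⊕ C_i ⊕ C'_i.
P'[1]: F ⊕ 3 ⊕ 9 = 5.
P'[2]: 5 ⊕ 6 ⊕ 2 = 1.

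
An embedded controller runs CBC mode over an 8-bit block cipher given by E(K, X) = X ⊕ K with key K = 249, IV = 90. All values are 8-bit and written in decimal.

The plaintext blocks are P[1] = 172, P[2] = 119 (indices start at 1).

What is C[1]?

CBC encryption: C_i = E(K, P_i ⊕ C_{i−1}), with C_{0} = IV.
C[1]: P[1] ⊕ 90 = 246; E(K, 246) = 15.

C[1] = 15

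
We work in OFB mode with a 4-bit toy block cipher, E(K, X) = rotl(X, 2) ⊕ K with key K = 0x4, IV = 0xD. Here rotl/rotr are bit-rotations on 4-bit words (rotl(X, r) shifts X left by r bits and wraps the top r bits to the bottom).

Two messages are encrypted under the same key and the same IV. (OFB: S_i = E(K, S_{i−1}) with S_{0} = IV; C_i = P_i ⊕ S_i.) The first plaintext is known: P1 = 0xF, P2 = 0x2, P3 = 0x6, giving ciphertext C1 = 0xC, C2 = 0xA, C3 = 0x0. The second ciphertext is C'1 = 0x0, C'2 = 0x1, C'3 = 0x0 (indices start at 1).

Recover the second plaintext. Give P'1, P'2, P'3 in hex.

In OFB with a reused IV, both messages share the same keystream S_i, so C_i ⊕ C'_i = P_i ⊕ P'_i and thus P'_i = P_i ⊕ C_i ⊕ C'_i.
P'1: 0xF ⊕ 0xC ⊕ 0x0 = 0x3.
P'2: 0x2 ⊕ 0xA ⊕ 0x1 = 0x9.
P'3: 0x6 ⊕ 0x0 ⊕ 0x0 = 0x6.

P'1 = 0x3, P'2 = 0x9, P'3 = 0x6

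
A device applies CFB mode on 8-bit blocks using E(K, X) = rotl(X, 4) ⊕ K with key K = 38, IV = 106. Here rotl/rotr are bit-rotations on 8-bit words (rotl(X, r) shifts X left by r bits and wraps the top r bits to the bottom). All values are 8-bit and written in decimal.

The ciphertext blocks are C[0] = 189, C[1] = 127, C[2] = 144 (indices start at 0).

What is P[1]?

P[1] = 130

CFB decryption: P_i = C_i ⊕ E(K, C_{i−1}), with C_{−1} = IV.
P[1]: E(K, 189) = 253; 127 ⊕ 253 = 130.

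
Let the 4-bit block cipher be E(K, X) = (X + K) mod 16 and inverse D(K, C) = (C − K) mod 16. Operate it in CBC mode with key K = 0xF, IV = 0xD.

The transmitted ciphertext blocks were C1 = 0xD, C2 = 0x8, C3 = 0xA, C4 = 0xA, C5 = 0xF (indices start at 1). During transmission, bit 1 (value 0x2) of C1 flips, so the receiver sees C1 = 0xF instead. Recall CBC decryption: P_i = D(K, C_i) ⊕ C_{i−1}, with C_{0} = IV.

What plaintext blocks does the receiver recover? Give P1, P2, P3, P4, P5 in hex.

P1 = 0xD, P2 = 0x6, P3 = 0x3, P4 = 0x1, P5 = 0xA

Only C1 changed, to 0xF. In CBC, a change in C_i garbles P_i and flips the same bit in P_{i+1}. Decrypting the received ciphertext:
P1: D(K, 0xF) = 0x0; 0x0 ⊕ 0xD = 0xD.
P2: D(K, 0x8) = 0x9; 0x9 ⊕ 0xF = 0x6.
P3: D(K, 0xA) = 0xB; 0xB ⊕ 0x8 = 0x3.
P4: D(K, 0xA) = 0xB; 0xB ⊕ 0xA = 0x1.
P5: D(K, 0xF) = 0x0; 0x0 ⊕ 0xA = 0xA.
Blocks that differ from the original plaintext: P1, P2.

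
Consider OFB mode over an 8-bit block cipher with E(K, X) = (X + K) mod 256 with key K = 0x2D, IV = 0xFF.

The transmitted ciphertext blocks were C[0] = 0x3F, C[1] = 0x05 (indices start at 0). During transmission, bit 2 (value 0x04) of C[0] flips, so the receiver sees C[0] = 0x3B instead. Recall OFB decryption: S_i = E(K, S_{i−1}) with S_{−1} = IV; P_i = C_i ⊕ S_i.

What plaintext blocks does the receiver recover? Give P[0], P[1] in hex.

Only C[0] changed, to 0x3B. In OFB, a change in C_i flips the same bit in P_i only; the keystream is unaffected. Decrypting the received ciphertext:
P[0]: S = E(K, 0xFF) = 0x2C; 0x3B ⊕ 0x2C = 0x17.
P[1]: S = E(K, 0x2C) = 0x59; 0x05 ⊕ 0x59 = 0x5C.
Blocks that differ from the original plaintext: P[0].

P[0] = 0x17, P[1] = 0x5C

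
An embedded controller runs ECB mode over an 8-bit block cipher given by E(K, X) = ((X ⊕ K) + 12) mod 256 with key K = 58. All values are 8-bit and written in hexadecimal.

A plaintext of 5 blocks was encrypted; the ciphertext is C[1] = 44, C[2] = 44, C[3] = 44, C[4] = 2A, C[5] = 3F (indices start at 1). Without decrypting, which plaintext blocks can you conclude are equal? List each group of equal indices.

ECB encrypts each block independently with the same key, so equal ciphertext blocks imply equal plaintext blocks.
C[1] = C[2] = C[3] = 44, so P[1] = P[2] = P[3].

P[1] = P[2] = P[3]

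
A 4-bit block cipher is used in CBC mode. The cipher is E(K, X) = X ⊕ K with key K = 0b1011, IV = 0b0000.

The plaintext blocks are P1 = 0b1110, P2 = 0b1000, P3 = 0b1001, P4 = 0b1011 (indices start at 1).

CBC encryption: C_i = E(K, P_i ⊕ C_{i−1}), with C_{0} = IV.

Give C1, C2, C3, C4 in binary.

C1 = 0b0101, C2 = 0b0110, C3 = 0b0100, C4 = 0b0100

C1: P1 ⊕ 0b0000 = 0b1110; E(K, 0b1110) = 0b0101.
C2: P2 ⊕ 0b0101 = 0b1101; E(K, 0b1101) = 0b0110.
C3: P3 ⊕ 0b0110 = 0b1111; E(K, 0b1111) = 0b0100.
C4: P4 ⊕ 0b0100 = 0b1111; E(K, 0b1111) = 0b0100.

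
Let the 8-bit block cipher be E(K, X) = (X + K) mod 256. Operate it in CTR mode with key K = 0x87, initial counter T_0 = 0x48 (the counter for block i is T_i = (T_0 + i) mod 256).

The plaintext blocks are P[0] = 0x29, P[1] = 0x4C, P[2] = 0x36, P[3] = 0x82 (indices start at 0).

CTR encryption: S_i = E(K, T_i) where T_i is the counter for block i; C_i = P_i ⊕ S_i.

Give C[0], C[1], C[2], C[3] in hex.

C[0]: T = 0x48, S = E(K, T) = 0xCF; 0x29 ⊕ 0xCF = 0xE6.
C[1]: T = 0x49, S = E(K, T) = 0xD0; 0x4C ⊕ 0xD0 = 0x9C.
C[2]: T = 0x4A, S = E(K, T) = 0xD1; 0x36 ⊕ 0xD1 = 0xE7.
C[3]: T = 0x4B, S = E(K, T) = 0xD2; 0x82 ⊕ 0xD2 = 0x50.

C[0] = 0xE6, C[1] = 0x9C, C[2] = 0xE7, C[3] = 0x50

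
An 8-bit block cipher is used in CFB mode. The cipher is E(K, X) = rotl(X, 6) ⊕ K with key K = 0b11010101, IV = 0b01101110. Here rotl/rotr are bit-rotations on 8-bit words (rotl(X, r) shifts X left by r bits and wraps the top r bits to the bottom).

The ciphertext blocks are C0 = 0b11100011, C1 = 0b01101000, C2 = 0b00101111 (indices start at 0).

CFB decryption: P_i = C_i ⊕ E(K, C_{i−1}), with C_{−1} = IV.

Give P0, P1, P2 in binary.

P0: E(K, 0b01101110) = 0b01001110; 0b11100011 ⊕ 0b01001110 = 0b10101101.
P1: E(K, 0b11100011) = 0b00101101; 0b01101000 ⊕ 0b00101101 = 0b01000101.
P2: E(K, 0b01101000) = 0b11001111; 0b00101111 ⊕ 0b11001111 = 0b11100000.

P0 = 0b10101101, P1 = 0b01000101, P2 = 0b11100000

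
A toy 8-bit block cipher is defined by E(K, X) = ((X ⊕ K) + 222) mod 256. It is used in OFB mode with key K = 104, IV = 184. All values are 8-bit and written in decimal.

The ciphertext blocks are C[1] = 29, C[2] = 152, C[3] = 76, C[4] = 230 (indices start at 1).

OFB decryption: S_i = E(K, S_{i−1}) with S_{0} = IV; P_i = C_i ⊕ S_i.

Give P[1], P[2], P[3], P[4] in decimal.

P[1]: S = E(K, 184) = 174; 29 ⊕ 174 = 179.
P[2]: S = E(K, 174) = 164; 152 ⊕ 164 = 60.
P[3]: S = E(K, 164) = 170; 76 ⊕ 170 = 230.
P[4]: S = E(K, 170) = 160; 230 ⊕ 160 = 70.

P[1] = 179, P[2] = 60, P[3] = 230, P[4] = 70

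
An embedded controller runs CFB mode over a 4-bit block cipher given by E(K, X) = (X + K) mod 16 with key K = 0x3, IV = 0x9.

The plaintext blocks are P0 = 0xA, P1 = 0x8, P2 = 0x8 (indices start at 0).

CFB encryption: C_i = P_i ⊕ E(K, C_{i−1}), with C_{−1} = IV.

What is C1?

C1 = 0x1

C0: E(K, 0x9) = 0xC; 0xA ⊕ 0xC = 0x6.
C1: E(K, 0x6) = 0x9; 0x8 ⊕ 0x9 = 0x1.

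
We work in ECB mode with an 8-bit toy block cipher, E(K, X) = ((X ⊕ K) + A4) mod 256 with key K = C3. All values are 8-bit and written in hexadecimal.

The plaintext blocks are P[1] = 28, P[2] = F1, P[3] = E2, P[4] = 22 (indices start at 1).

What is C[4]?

ECB encryption: C_i = E(K, P_i).
C[4]: E(K, 22) = 85.

C[4] = 85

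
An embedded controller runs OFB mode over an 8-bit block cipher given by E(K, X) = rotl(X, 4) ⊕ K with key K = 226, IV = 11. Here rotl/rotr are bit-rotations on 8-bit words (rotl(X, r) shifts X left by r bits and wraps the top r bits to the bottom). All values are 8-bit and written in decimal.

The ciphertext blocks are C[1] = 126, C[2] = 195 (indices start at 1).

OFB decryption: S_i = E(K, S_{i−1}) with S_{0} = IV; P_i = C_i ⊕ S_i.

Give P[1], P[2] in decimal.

P[1]: S = E(K, 11) = 82; 126 ⊕ 82 = 44.
P[2]: S = E(K, 82) = 199; 195 ⊕ 199 = 4.

P[1] = 44, P[2] = 4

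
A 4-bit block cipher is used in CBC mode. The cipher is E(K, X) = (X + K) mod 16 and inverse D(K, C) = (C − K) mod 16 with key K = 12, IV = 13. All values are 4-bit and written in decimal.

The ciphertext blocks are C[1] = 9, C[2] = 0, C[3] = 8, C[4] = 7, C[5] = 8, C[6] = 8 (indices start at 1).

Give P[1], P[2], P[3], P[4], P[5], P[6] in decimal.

CBC decryption: P_i = D(K, C_i) ⊕ C_{i−1}, with C_{0} = IV.
P[1]: D(K, 9) = 13; 13 ⊕ 13 = 0.
P[2]: D(K, 0) = 4; 4 ⊕ 9 = 13.
P[3]: D(K, 8) = 12; 12 ⊕ 0 = 12.
P[4]: D(K, 7) = 11; 11 ⊕ 8 = 3.
P[5]: D(K, 8) = 12; 12 ⊕ 7 = 11.
P[6]: D(K, 8) = 12; 12 ⊕ 8 = 4.

P[1] = 0, P[2] = 13, P[3] = 12, P[4] = 3, P[5] = 11, P[6] = 4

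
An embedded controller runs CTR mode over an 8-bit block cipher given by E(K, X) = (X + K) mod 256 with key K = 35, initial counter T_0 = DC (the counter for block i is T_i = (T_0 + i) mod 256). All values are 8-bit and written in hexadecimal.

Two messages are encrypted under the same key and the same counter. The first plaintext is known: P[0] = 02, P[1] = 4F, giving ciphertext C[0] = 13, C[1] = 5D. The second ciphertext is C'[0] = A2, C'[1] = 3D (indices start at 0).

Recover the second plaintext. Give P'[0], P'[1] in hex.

P'[0] = B3, P'[1] = 2F

In CTR with a reused counter, both messages share the same keystream S_i, so C_i ⊕ C'_i = P_i ⊕ P'_i and thus P'_i = P_i ⊕ C_i ⊕ C'_i.
P'[0]: 02 ⊕ 13 ⊕ A2 = B3.
P'[1]: 4F ⊕ 5D ⊕ 3D = 2F.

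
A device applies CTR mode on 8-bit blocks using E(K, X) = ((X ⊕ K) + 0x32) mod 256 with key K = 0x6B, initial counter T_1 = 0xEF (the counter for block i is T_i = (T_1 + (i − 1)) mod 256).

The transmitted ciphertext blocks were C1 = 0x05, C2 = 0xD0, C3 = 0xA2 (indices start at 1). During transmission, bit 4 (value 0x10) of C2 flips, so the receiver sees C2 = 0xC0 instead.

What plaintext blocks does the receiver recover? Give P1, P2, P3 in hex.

P1 = 0xB3, P2 = 0x0D, P3 = 0x6E

CTR decryption: S_i = E(K, T_i) where T_i is the counter for block i; P_i = C_i ⊕ S_i.
Only C2 changed, to 0xC0. In CTR, a change in C_i flips the same bit in P_i only; the keystream is unaffected. Decrypting the received ciphertext:
P1: T = 0xEF, S = E(K, T) = 0xB6; 0x05 ⊕ 0xB6 = 0xB3.
P2: T = 0xF0, S = E(K, T) = 0xCD; 0xC0 ⊕ 0xCD = 0x0D.
P3: T = 0xF1, S = E(K, T) = 0xCC; 0xA2 ⊕ 0xCC = 0x6E.
Blocks that differ from the original plaintext: P2.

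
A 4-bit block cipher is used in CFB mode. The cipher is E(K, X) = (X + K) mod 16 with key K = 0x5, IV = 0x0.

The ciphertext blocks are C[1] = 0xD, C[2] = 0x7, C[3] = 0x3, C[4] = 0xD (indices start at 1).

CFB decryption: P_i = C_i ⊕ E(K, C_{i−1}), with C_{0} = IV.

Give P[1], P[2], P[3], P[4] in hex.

P[1] = 0x8, P[2] = 0x5, P[3] = 0xF, P[4] = 0x5

P[1]: E(K, 0x0) = 0x5; 0xD ⊕ 0x5 = 0x8.
P[2]: E(K, 0xD) = 0x2; 0x7 ⊕ 0x2 = 0x5.
P[3]: E(K, 0x7) = 0xC; 0x3 ⊕ 0xC = 0xF.
P[4]: E(K, 0x3) = 0x8; 0xD ⊕ 0x8 = 0x5.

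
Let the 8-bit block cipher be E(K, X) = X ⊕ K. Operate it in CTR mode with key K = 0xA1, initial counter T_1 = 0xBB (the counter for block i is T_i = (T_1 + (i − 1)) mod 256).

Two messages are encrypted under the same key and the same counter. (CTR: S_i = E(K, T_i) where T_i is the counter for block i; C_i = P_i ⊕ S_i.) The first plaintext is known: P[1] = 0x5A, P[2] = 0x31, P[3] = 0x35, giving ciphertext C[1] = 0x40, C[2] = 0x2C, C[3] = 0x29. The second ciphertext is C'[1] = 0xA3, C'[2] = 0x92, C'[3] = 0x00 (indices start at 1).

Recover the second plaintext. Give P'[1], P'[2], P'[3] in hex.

P'[1] = 0xB9, P'[2] = 0x8F, P'[3] = 0x1C

In CTR with a reused counter, both messages share the same keystream S_i, so C_i ⊕ C'_i = P_i ⊕ P'_i and thus P'_i = P_i ⊕ C_i ⊕ C'_i.
P'[1]: 0x5A ⊕ 0x40 ⊕ 0xA3 = 0xB9.
P'[2]: 0x31 ⊕ 0x2C ⊕ 0x92 = 0x8F.
P'[3]: 0x35 ⊕ 0x29 ⊕ 0x00 = 0x1C.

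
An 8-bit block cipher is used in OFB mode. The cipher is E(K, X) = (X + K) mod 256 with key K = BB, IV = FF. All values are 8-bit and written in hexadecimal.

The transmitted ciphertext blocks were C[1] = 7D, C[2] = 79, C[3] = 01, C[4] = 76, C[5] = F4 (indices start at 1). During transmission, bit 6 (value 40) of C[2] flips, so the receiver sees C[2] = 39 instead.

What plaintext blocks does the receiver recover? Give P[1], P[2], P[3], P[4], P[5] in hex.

OFB decryption: S_i = E(K, S_{i−1}) with S_{0} = IV; P_i = C_i ⊕ S_i.
Only C[2] changed, to 39. In OFB, a change in C_i flips the same bit in P_i only; the keystream is unaffected. Decrypting the received ciphertext:
P[1]: S = E(K, FF) = BA; 7D ⊕ BA = C7.
P[2]: S = E(K, BA) = 75; 39 ⊕ 75 = 4C.
P[3]: S = E(K, 75) = 30; 01 ⊕ 30 = 31.
P[4]: S = E(K, 30) = EB; 76 ⊕ EB = 9D.
P[5]: S = E(K, EB) = A6; F4 ⊕ A6 = 52.
Blocks that differ from the original plaintext: P[2].

P[1] = C7, P[2] = 4C, P[3] = 31, P[4] = 9D, P[5] = 52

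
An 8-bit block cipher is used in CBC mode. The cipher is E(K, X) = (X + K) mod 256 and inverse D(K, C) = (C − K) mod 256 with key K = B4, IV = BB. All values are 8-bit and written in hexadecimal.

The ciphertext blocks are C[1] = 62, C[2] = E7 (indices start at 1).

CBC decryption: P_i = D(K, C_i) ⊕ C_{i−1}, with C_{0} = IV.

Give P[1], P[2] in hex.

P[1]: D(K, 62) = AE; AE ⊕ BB = 15.
P[2]: D(K, E7) = 33; 33 ⊕ 62 = 51.

P[1] = 15, P[2] = 51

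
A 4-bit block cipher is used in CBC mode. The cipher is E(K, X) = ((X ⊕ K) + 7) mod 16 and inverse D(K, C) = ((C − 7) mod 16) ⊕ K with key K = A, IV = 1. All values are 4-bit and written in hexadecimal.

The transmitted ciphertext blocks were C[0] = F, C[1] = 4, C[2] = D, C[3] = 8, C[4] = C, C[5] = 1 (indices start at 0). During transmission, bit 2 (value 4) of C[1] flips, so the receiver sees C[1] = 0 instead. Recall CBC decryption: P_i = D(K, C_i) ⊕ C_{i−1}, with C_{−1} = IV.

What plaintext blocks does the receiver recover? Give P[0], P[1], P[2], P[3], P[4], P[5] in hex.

Only C[1] changed, to 0. In CBC, a change in C_i garbles P_i and flips the same bit in P_{i+1}. Decrypting the received ciphertext:
P[0]: D(K, F) = 2; 2 ⊕ 1 = 3.
P[1]: D(K, 0) = 3; 3 ⊕ F = C.
P[2]: D(K, D) = C; C ⊕ 0 = C.
P[3]: D(K, 8) = B; B ⊕ D = 6.
P[4]: D(K, C) = F; F ⊕ 8 = 7.
P[5]: D(K, 1) = 0; 0 ⊕ C = C.
Blocks that differ from the original plaintext: P[1], P[2].

P[0] = 3, P[1] = C, P[2] = C, P[3] = 6, P[4] = 7, P[5] = C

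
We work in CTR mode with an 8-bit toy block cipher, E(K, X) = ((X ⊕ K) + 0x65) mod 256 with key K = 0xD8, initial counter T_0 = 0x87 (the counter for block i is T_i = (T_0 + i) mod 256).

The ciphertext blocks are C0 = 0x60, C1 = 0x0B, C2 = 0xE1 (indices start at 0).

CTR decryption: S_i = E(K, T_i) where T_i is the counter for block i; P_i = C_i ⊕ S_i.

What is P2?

P2: T = 0x89, S = E(K, T) = 0xB6; 0xE1 ⊕ 0xB6 = 0x57.

P2 = 0x57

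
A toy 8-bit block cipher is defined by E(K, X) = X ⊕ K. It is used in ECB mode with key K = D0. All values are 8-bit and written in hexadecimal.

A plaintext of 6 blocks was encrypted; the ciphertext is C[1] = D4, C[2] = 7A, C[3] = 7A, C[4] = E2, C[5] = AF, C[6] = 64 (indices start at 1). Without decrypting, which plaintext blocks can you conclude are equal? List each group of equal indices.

ECB encrypts each block independently with the same key, so equal ciphertext blocks imply equal plaintext blocks.
C[2] = C[3] = 7A, so P[2] = P[3].

P[2] = P[3]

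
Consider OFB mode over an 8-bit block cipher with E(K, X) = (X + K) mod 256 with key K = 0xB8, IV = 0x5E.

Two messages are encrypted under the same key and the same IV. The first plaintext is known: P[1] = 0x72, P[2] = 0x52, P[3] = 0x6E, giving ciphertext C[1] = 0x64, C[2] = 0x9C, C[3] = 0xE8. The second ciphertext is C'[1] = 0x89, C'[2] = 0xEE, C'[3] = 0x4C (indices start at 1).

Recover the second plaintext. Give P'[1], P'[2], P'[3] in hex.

P'[1] = 0x9F, P'[2] = 0x20, P'[3] = 0xCA

In OFB with a reused IV, both messages share the same keystream S_i, so C_i ⊕ C'_i = P_i ⊕ P'_i and thus P'_i = P_i ⊕ C_i ⊕ C'_i.
P'[1]: 0x72 ⊕ 0x64 ⊕ 0x89 = 0x9F.
P'[2]: 0x52 ⊕ 0x9C ⊕ 0xEE = 0x20.
P'[3]: 0x6E ⊕ 0xE8 ⊕ 0x4C = 0xCA.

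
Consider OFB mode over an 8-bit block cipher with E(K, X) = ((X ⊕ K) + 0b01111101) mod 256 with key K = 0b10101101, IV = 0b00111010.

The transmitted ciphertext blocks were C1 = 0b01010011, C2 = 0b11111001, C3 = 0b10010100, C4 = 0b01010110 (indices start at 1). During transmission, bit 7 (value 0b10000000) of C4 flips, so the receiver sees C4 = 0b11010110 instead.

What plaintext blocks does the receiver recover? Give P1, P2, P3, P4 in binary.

OFB decryption: S_i = E(K, S_{i−1}) with S_{0} = IV; P_i = C_i ⊕ S_i.
Only C4 changed, to 0b11010110. In OFB, a change in C_i flips the same bit in P_i only; the keystream is unaffected. Decrypting the received ciphertext:
P1: S = E(K, 0b00111010) = 0b00010100; 0b01010011 ⊕ 0b00010100 = 0b01000111.
P2: S = E(K, 0b00010100) = 0b00110110; 0b11111001 ⊕ 0b00110110 = 0b11001111.
P3: S = E(K, 0b00110110) = 0b00011000; 0b10010100 ⊕ 0b00011000 = 0b10001100.
P4: S = E(K, 0b00011000) = 0b00110010; 0b11010110 ⊕ 0b00110010 = 0b11100100.
Blocks that differ from the original plaintext: P4.

P1 = 0b01000111, P2 = 0b11001111, P3 = 0b10001100, P4 = 0b11100100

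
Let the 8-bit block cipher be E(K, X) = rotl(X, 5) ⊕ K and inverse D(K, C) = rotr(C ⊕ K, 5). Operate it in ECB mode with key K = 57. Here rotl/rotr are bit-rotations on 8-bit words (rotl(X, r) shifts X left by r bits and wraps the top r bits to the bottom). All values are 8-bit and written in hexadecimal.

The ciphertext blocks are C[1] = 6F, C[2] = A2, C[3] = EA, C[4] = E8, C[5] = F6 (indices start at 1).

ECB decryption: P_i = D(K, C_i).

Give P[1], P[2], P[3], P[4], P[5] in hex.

P[1]: D(K, 6F) = C1.
P[2]: D(K, A2) = AF.
P[3]: D(K, EA) = ED.
P[4]: D(K, E8) = FD.
P[5]: D(K, F6) = 0D.

P[1] = C1, P[2] = AF, P[3] = ED, P[4] = FD, P[5] = 0D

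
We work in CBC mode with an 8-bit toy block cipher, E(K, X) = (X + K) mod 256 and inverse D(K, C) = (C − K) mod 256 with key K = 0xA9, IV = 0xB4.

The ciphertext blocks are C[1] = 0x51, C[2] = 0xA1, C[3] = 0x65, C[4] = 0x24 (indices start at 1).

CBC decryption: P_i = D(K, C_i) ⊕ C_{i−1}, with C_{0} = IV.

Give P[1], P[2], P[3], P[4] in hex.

P[1]: D(K, 0x51) = 0xA8; 0xA8 ⊕ 0xB4 = 0x1C.
P[2]: D(K, 0xA1) = 0xF8; 0xF8 ⊕ 0x51 = 0xA9.
P[3]: D(K, 0x65) = 0xBC; 0xBC ⊕ 0xA1 = 0x1D.
P[4]: D(K, 0x24) = 0x7B; 0x7B ⊕ 0x65 = 0x1E.

P[1] = 0x1C, P[2] = 0xA9, P[3] = 0x1D, P[4] = 0x1E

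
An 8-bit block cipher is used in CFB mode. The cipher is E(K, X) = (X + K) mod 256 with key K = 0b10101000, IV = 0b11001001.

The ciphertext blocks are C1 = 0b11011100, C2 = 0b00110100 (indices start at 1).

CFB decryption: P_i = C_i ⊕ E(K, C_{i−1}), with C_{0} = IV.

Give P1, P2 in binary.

P1: E(K, 0b11001001) = 0b01110001; 0b11011100 ⊕ 0b01110001 = 0b10101101.
P2: E(K, 0b11011100) = 0b10000100; 0b00110100 ⊕ 0b10000100 = 0b10110000.

P1 = 0b10101101, P2 = 0b10110000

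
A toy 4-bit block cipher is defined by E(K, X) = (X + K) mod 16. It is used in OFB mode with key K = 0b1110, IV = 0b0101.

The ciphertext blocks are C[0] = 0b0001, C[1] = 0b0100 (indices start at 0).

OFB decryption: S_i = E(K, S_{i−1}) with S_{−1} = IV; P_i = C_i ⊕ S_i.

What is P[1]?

P[0]: S = E(K, 0b0101) = 0b0011; 0b0001 ⊕ 0b0011 = 0b0010.
P[1]: S = E(K, 0b0011) = 0b0001; 0b0100 ⊕ 0b0001 = 0b0101.

P[1] = 0b0101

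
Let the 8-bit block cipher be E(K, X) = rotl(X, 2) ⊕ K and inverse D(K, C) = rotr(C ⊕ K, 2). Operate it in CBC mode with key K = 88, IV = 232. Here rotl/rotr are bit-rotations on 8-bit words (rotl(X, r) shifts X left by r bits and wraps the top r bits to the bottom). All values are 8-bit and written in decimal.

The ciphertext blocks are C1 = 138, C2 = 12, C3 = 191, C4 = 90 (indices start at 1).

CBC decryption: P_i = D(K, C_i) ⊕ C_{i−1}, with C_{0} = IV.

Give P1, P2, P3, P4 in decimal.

P1: D(K, 138) = 180; 180 ⊕ 232 = 92.
P2: D(K, 12) = 21; 21 ⊕ 138 = 159.
P3: D(K, 191) = 249; 249 ⊕ 12 = 245.
P4: D(K, 90) = 128; 128 ⊕ 191 = 63.

P1 = 92, P2 = 159, P3 = 245, P4 = 63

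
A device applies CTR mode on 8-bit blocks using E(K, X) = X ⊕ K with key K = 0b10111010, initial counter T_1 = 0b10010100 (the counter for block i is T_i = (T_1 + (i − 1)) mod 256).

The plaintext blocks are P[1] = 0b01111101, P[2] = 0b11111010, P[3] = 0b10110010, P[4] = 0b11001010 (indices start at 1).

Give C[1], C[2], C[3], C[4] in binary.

CTR encryption: S_i = E(K, T_i) where T_i is the counter for block i; C_i = P_i ⊕ S_i.
C[1]: T = 0b10010100, S = E(K, T) = 0b00101110; 0b01111101 ⊕ 0b00101110 = 0b01010011.
C[2]: T = 0b10010101, S = E(K, T) = 0b00101111; 0b11111010 ⊕ 0b00101111 = 0b11010101.
C[3]: T = 0b10010110, S = E(K, T) = 0b00101100; 0b10110010 ⊕ 0b00101100 = 0b10011110.
C[4]: T = 0b10010111, S = E(K, T) = 0b00101101; 0b11001010 ⊕ 0b00101101 = 0b11100111.

C[1] = 0b01010011, C[2] = 0b11010101, C[3] = 0b10011110, C[4] = 0b11100111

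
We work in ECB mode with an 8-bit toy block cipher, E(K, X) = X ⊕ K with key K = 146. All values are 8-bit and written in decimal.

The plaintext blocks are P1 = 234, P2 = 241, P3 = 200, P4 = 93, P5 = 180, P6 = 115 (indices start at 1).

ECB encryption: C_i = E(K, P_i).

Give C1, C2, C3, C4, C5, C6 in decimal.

C1: E(K, 234) = 120.
C2: E(K, 241) = 99.
C3: E(K, 200) = 90.
C4: E(K, 93) = 207.
C5: E(K, 180) = 38.
C6: E(K, 115) = 225.

C1 = 120, C2 = 99, C3 = 90, C4 = 207, C5 = 38, C6 = 225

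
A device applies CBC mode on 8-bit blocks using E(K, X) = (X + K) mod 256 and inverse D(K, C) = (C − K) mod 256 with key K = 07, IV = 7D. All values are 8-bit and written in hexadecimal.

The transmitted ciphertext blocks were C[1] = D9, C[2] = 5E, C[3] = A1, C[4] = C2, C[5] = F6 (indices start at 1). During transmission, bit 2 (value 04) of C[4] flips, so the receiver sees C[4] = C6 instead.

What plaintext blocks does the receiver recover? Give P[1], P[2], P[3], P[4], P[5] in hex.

P[1] = AF, P[2] = 8E, P[3] = C4, P[4] = 1E, P[5] = 29

CBC decryption: P_i = D(K, C_i) ⊕ C_{i−1}, with C_{0} = IV.
Only C[4] changed, to C6. In CBC, a change in C_i garbles P_i and flips the same bit in P_{i+1}. Decrypting the received ciphertext:
P[1]: D(K, D9) = D2; D2 ⊕ 7D = AF.
P[2]: D(K, 5E) = 57; 57 ⊕ D9 = 8E.
P[3]: D(K, A1) = 9A; 9A ⊕ 5E = C4.
P[4]: D(K, C6) = BF; BF ⊕ A1 = 1E.
P[5]: D(K, F6) = EF; EF ⊕ C6 = 29.
Blocks that differ from the original plaintext: P[4], P[5].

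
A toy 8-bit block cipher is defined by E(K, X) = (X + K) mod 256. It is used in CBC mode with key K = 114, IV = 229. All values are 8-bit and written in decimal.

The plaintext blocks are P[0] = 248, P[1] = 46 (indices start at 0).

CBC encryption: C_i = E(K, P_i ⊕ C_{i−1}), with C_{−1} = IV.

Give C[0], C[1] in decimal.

C[0]: P[0] ⊕ 229 = 29; E(K, 29) = 143.
C[1]: P[1] ⊕ 143 = 161; E(K, 161) = 19.

C[0] = 143, C[1] = 19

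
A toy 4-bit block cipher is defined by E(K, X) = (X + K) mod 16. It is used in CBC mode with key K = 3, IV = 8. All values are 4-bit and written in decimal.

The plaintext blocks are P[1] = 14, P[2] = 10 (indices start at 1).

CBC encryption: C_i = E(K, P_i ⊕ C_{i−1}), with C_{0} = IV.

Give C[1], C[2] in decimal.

C[1] = 9, C[2] = 6

C[1]: P[1] ⊕ 8 = 6; E(K, 6) = 9.
C[2]: P[2] ⊕ 9 = 3; E(K, 3) = 6.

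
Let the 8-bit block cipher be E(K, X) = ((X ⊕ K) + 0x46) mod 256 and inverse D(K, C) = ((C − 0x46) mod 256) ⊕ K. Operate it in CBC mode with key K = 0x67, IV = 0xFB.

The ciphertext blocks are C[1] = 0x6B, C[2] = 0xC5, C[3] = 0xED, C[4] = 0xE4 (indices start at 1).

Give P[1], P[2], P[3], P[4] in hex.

P[1] = 0xB9, P[2] = 0x73, P[3] = 0x05, P[4] = 0x14

CBC decryption: P_i = D(K, C_i) ⊕ C_{i−1}, with C_{0} = IV.
P[1]: D(K, 0x6B) = 0x42; 0x42 ⊕ 0xFB = 0xB9.
P[2]: D(K, 0xC5) = 0x18; 0x18 ⊕ 0x6B = 0x73.
P[3]: D(K, 0xED) = 0xC0; 0xC0 ⊕ 0xC5 = 0x05.
P[4]: D(K, 0xE4) = 0xF9; 0xF9 ⊕ 0xED = 0x14.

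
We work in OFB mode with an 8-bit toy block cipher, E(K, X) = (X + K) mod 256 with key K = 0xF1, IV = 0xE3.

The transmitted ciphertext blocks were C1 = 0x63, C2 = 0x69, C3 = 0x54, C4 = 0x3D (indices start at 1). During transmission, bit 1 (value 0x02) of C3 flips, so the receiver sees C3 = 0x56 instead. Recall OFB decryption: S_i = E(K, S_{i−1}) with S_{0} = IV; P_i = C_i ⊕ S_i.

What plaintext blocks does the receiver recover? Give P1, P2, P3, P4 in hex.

P1 = 0xB7, P2 = 0xAC, P3 = 0xE0, P4 = 0x9A

Only C3 changed, to 0x56. In OFB, a change in C_i flips the same bit in P_i only; the keystream is unaffected. Decrypting the received ciphertext:
P1: S = E(K, 0xE3) = 0xD4; 0x63 ⊕ 0xD4 = 0xB7.
P2: S = E(K, 0xD4) = 0xC5; 0x69 ⊕ 0xC5 = 0xAC.
P3: S = E(K, 0xC5) = 0xB6; 0x56 ⊕ 0xB6 = 0xE0.
P4: S = E(K, 0xB6) = 0xA7; 0x3D ⊕ 0xA7 = 0x9A.
Blocks that differ from the original plaintext: P3.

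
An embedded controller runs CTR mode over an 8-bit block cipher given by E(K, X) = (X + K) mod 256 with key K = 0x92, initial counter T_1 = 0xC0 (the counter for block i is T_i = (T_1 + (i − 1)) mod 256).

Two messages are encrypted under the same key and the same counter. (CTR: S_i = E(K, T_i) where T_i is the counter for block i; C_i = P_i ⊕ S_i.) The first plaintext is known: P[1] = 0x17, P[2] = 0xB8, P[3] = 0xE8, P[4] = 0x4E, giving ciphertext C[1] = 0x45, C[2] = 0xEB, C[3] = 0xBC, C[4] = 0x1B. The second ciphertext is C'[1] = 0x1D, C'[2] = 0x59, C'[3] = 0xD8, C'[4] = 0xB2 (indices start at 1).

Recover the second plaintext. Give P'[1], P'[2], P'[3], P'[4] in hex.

P'[1] = 0x4F, P'[2] = 0x0A, P'[3] = 0x8C, P'[4] = 0xE7

In CTR with a reused counter, both messages share the same keystream S_i, so C_i ⊕ C'_i = P_i ⊕ P'_i and thus P'_i = P_i ⊕ C_i ⊕ C'_i.
P'[1]: 0x17 ⊕ 0x45 ⊕ 0x1D = 0x4F.
P'[2]: 0xB8 ⊕ 0xEB ⊕ 0x59 = 0x0A.
P'[3]: 0xE8 ⊕ 0xBC ⊕ 0xD8 = 0x8C.
P'[4]: 0x4E ⊕ 0x1B ⊕ 0xB2 = 0xE7.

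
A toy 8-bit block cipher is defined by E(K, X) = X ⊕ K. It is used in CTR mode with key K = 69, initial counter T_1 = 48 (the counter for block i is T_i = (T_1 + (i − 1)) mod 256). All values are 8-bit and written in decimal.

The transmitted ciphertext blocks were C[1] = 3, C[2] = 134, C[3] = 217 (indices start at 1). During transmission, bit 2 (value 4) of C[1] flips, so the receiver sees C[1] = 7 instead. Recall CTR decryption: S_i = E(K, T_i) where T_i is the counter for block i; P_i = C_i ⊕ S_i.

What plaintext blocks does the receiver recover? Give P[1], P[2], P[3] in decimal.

P[1] = 114, P[2] = 242, P[3] = 174

Only C[1] changed, to 7. In CTR, a change in C_i flips the same bit in P_i only; the keystream is unaffected. Decrypting the received ciphertext:
P[1]: T = 48, S = E(K, T) = 117; 7 ⊕ 117 = 114.
P[2]: T = 49, S = E(K, T) = 116; 134 ⊕ 116 = 242.
P[3]: T = 50, S = E(K, T) = 119; 217 ⊕ 119 = 174.
Blocks that differ from the original plaintext: P[1].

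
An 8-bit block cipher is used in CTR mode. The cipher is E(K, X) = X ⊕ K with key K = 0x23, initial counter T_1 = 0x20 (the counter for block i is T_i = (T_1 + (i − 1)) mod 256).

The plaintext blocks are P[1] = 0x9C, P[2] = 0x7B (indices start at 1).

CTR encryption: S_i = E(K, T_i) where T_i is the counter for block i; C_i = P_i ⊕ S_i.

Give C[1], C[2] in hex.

C[1] = 0x9F, C[2] = 0x79

C[1]: T = 0x20, S = E(K, T) = 0x03; 0x9C ⊕ 0x03 = 0x9F.
C[2]: T = 0x21, S = E(K, T) = 0x02; 0x7B ⊕ 0x02 = 0x79.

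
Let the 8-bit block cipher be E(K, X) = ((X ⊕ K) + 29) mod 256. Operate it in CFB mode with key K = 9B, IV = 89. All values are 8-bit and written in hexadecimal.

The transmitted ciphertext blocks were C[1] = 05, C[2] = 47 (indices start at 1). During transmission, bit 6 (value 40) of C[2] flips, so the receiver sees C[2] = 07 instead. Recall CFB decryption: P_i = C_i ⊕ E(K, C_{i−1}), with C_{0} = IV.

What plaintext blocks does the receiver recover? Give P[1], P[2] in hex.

Only C[2] changed, to 07. In CFB, a change in C_i flips the same bit in P_i and garbles P_{i+1}. Decrypting the received ciphertext:
P[1]: E(K, 89) = 3B; 05 ⊕ 3B = 3E.
P[2]: E(K, 05) = C7; 07 ⊕ C7 = C0.
Blocks that differ from the original plaintext: P[2].

P[1] = 3E, P[2] = C0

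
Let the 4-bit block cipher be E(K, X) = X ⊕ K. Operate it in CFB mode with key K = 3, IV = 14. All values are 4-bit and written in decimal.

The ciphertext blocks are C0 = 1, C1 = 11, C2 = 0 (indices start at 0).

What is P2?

P2 = 8

CFB decryption: P_i = C_i ⊕ E(K, C_{i−1}), with C_{−1} = IV.
P2: E(K, 11) = 8; 0 ⊕ 8 = 8.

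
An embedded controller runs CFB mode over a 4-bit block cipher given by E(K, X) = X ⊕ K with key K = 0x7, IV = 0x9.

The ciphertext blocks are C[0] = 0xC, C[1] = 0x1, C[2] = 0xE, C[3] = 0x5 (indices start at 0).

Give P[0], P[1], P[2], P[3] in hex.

P[0] = 0x2, P[1] = 0xA, P[2] = 0x8, P[3] = 0xC

CFB decryption: P_i = C_i ⊕ E(K, C_{i−1}), with C_{−1} = IV.
P[0]: E(K, 0x9) = 0xE; 0xC ⊕ 0xE = 0x2.
P[1]: E(K, 0xC) = 0xB; 0x1 ⊕ 0xB = 0xA.
P[2]: E(K, 0x1) = 0x6; 0xE ⊕ 0x6 = 0x8.
P[3]: E(K, 0xE) = 0x9; 0x5 ⊕ 0x9 = 0xC.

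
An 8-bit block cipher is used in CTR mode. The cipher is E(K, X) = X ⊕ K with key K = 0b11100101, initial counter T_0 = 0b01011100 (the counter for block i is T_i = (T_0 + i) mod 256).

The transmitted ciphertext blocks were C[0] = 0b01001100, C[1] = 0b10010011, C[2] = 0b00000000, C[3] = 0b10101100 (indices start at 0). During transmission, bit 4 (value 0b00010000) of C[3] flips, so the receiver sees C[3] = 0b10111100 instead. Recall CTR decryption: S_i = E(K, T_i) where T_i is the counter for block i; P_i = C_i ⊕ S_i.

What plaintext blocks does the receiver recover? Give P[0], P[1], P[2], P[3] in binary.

Only C[3] changed, to 0b10111100. In CTR, a change in C_i flips the same bit in P_i only; the keystream is unaffected. Decrypting the received ciphertext:
P[0]: T = 0b01011100, S = E(K, T) = 0b10111001; 0b01001100 ⊕ 0b10111001 = 0b11110101.
P[1]: T = 0b01011101, S = E(K, T) = 0b10111000; 0b10010011 ⊕ 0b10111000 = 0b00101011.
P[2]: T = 0b01011110, S = E(K, T) = 0b10111011; 0b00000000 ⊕ 0b10111011 = 0b10111011.
P[3]: T = 0b01011111, S = E(K, T) = 0b10111010; 0b10111100 ⊕ 0b10111010 = 0b00000110.
Blocks that differ from the original plaintext: P[3].

P[0] = 0b11110101, P[1] = 0b00101011, P[2] = 0b10111011, P[3] = 0b00000110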